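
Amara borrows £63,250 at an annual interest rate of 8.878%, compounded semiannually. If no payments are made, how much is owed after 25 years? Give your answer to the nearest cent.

Growth factor = (1 + 0.04439)^50 ≈ 8.7727396469.
A ≈ 63,250 × 8.7727396469 ≈ 554,875.7827.

£554,875.78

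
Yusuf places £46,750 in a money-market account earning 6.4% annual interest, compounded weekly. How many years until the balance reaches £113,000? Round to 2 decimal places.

(1 + 0.00123077)^(52t) = 113,000/46,750 = 2.4171.
52t·ln(1 + 0.00123077) = ln(2.4171); 52t = 0.88257/0.00123001 ≈ 717.5322.
t ≈ 13.7987 years.

13.80 years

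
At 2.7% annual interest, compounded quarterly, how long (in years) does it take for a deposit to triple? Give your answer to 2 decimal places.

(1 + 0.00675)^(4t) = 3.
4t = ln 3 / ln(1 + 0.00675) ≈ 1.0986/0.00672732 ≈ 163.3061.
t ≈ 40.8265.

40.83 years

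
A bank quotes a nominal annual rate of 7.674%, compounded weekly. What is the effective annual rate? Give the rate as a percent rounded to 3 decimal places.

One year is 52 periods at 0.00147577 each: (1 + 0.00147577)^52 ≈ 1.0797.
EAR = 1.0797 − 1 ≈ 7.97002%.

7.970%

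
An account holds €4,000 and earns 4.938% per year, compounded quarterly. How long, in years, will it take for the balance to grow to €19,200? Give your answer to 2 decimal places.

(1 + 0.012345)^(4t) = 19,200/4,000 = 4.8.
4t·ln(1 + 0.012345) = ln(4.8); 4t = 1.5686/0.0122694 ≈ 127.8476.
t ≈ 31.9619 years.

31.96 years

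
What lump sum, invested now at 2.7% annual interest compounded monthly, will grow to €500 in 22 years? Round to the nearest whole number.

Growth factor = (1 + 0.00225)^264 ≈ 1.81001069.
P = 500/1.81001069 ≈ 276.2415.

€276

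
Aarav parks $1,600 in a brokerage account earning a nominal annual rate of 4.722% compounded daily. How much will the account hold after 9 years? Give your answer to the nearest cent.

Periodic rate = 4.722%/365 = 0.00012937; periods = 365·9 = 3285.
A = 1,600·(1 + 0.04722/365)^3285 ≈ 1,600·1.529517785 ≈ 2,447.2285.

$2,447.23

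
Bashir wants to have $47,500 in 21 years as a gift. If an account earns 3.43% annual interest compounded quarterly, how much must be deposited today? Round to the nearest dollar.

$23,185

Periodic rate = 3.43%/4 = 0.008575; 84 periods.
P = 47,500/(1 + 0.008575)^84 ≈ 47,500/2.0487487802 ≈ 23,184.8826.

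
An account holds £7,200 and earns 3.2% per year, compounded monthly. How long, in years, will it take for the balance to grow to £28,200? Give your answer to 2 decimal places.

We need (1 + 0.00266667)^(12t) = 3.9167, so 12t = ln 3.9167 / ln 1.002667 ≈ 512.6477.
t ≈ 512.6477/12 = 42.7206 years.

42.72 years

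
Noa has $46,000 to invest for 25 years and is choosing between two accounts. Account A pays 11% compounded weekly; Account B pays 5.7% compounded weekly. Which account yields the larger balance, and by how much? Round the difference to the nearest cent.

A: (1 + 0.11/52)^1300 ≈ 15.5972628668, so 46,000 × 15.5972628668 ≈ 717,474.0919.
B: (1 + 0.057/52)^1300 ≈ 4.15461415281, so 46,000 × 4.15461415281 ≈ 191,112.2510.
Difference ≈ 526,361.8408 in favor of A.

Account A, by $526,361.84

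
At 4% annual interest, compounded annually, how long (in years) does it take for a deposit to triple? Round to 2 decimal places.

(1 + 0.04)^t = 3.
t = ln 3 / ln(1 + 0.04) ≈ 1.0986/0.0392207 ≈ 28.0110.

28.01 years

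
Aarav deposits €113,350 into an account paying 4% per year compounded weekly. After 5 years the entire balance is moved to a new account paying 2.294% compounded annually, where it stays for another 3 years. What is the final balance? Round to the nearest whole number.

After 5 years at 4%: 113,350 × 1.22130885587 ≈ 138,435.3588.
Then 3 years at 2.294%: 138,435.3588 × 1.07041080283 ≈ 148,182.7036.

€148,183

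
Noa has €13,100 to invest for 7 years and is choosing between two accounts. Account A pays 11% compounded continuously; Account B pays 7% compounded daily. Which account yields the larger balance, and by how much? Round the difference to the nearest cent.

A: e^(0.11·7) = e^0.77 ≈ 2.1597662538, so 13,100 × 2.1597662538 ≈ 28,292.9379.
B: (1 + 0.07/365)^2555 ≈ 1.6322395351, so 13,100 × 1.6322395351 ≈ 21,382.3379.
Difference ≈ 6,910.6000 in favor of A.

Account A, by €6,910.60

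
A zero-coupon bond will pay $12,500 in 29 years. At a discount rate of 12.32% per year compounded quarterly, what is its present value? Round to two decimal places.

$370.41

Periodic rate = 12.32%/4 = 0.0308; 116 periods.
P = 12,500/(1 + 0.0308)^116 ≈ 12,500/33.746718277 ≈ 370.4064.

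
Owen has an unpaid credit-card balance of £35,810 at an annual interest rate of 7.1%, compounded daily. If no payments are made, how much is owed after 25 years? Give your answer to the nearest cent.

£211,252.60

Periodic rate = 7.1%/365 = 0.000194521; periods = 365·25 = 9125.
A = 35,810·(1 + 0.071/365)^9125 ≈ 35,810·5.89926274954 ≈ 211,252.5991.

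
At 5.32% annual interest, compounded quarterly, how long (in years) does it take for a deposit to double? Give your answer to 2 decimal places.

(1 + 0.0133)^(4t) = 2.
4t = ln 2 / ln(1 + 0.0133) ≈ 0.69315/0.0132123 ≈ 52.4621.
t ≈ 13.1155.

13.12 years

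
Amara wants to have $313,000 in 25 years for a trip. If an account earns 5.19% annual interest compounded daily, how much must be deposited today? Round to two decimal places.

Growth factor = (1 + 0.0519/365)^9125 ≈ 3.65979729437.
P = 313,000/3.65979729437 ≈ 85,523.8623.

$85,523.86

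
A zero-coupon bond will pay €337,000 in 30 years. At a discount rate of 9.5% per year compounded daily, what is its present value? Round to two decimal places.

Growth factor = (1 + 0.095/365)^10950 ≈ 17.2813722689.
P = 337,000/17.2813722689 ≈ 19,500.7662.

€19,500.77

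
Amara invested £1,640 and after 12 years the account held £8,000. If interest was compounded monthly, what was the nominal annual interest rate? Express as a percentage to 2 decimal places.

13.28%

The 144-period growth factor is 8,000/1,640 = 4.87805.
r/12 = 4.87805^(1/144) − 1 ≈ 0.011066, so r ≈ 12·0.011066 = 13.27915%.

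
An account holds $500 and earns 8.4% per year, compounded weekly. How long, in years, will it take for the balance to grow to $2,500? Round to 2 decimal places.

19.18 years

(1 + 0.00161538)^(52t) = 2,500/500 = 5.
52t·ln(1 + 0.00161538) = ln(5); 52t = 1.6094/0.00161408 ≈ 997.1232.
t ≈ 19.1754 years.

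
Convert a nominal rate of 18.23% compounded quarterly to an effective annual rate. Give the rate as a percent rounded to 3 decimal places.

EAR = (1 + 18.23%/4)^4 − 1 = (1 + 0.045575)^4 − 1.
(1 + 0.045575)^4 ≈ 1.195145, so EAR ≈ 19.51454%.

19.515%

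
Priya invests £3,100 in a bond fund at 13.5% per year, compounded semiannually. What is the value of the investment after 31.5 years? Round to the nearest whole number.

£189,906

Growth factor = (1 + 0.0675)^63 ≈ 61.2599549247.
A ≈ 3,100 × 61.2599549247 ≈ 189,905.8603.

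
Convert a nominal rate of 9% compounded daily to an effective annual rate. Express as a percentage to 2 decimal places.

One year is 365 periods at 0.000246575 each: (1 + 0.000246575)^365 ≈ 1.094162.
EAR = 1.094162 − 1 ≈ 9.41621%.

9.42%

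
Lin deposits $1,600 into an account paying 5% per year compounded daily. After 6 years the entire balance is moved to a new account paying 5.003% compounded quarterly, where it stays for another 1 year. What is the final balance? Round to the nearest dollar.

$2,270

Phase 1: 1,600·(1 + 0.05/365)^2190 ≈ 2,159.7297.
Phase 2: 2,159.7297·(1 + 0.0125075)^4 ≈ 2,269.8251.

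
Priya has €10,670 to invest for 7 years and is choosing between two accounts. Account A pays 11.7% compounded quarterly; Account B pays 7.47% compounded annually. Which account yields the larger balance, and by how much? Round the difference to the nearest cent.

Account A, by €6,251.82

Account A growth factor: (1 + 0.02925)^28 ≈ 2.2417362712; balance ≈ 23,919.3260.
Account B growth factor: (1 + 0.0747)^7 ≈ 1.6558109189; balance ≈ 17,667.5025.
Account A is larger by 6,251.8235.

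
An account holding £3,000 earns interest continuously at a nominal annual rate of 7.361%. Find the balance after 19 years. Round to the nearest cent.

A = P·e^(rt) = 3,000·e^(0.07361·19) = 3,000·e^1.39859.
e^1.39859 ≈ 4.0494861641, so A ≈ 12,148.4585.

£12,148.46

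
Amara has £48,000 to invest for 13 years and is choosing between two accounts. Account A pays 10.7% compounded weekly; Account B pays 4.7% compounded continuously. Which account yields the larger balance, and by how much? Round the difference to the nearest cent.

Account A growth factor: (1 + 0.107/52)^676 ≈ 4.01312739029; balance ≈ 192,630.1147.
Account B growth factor: e^(0.047·13) = e^0.611 ≈ 1.8422727507; balance ≈ 88,429.0920.
Account A is larger by 104,201.0227.

Account A, by £104,201.02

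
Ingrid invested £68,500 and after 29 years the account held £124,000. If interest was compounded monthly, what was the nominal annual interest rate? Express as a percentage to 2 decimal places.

The 348-period growth factor is 124,000/68,500 = 1.81022.
r/12 = 1.81022^(1/348) − 1 ≈ 0.00170676, so r ≈ 12·0.00170676 = 2.04812%.

2.05%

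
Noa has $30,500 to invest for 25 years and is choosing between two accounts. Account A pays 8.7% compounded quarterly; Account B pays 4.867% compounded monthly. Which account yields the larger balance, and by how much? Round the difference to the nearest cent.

Account A, by $159,558.65

Account A growth factor: (1 + 0.02175)^100 ≈ 8.59933045557; balance ≈ 262,279.5789.
Account B growth factor: (1 + 0.04867/12)^300 ≈ 3.36789925636; balance ≈ 102,720.9273.
Account A is larger by 159,558.6516.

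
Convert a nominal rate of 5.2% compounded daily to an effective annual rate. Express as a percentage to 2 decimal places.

5.34%

EAR = (1 + 5.2%/365)^365 − 1 = (1 + 0.000142466)^365 − 1.
(1 + 0.000142466)^365 ≈ 1.053372, so EAR ≈ 5.33718%.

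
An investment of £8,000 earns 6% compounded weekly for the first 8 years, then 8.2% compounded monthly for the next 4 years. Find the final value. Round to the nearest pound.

£17,922

After 8 years at 6%: 8,000 × 1.6156272797 ≈ 12,925.0182.
Then 4 years at 8.2%: 12,925.0182 × 1.3866411896 ≈ 17,922.3627.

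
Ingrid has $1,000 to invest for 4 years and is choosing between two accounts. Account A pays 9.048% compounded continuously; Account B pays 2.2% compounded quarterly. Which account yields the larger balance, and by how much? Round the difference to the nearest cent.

Account A growth factor: e^(0.09048·4) = e^0.36192 ≈ 1.436084051; balance ≈ 1,436.0841.
Account B growth factor: (1 + 0.0055)^16 ≈ 1.091724858; balance ≈ 1,091.7249.
Account A is larger by 344.3592.

Account A, by $344.36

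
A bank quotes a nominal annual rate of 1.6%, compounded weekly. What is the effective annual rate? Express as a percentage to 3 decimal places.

1.613%

EAR = (1 + 1.6%/52)^52 − 1 = (1 + 0.000307692)^52 − 1.
(1 + 0.000307692)^52 ≈ 1.016126, so EAR ≈ 1.61262%.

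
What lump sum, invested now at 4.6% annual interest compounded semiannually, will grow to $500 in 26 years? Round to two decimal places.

$153.26

Growth factor = (1 + 0.023)^52 ≈ 3.26236803.
P = 500/3.26236803 ≈ 153.2629.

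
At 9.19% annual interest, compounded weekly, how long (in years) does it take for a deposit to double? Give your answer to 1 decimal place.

7.5 years

(1 + 0.00176731)^(52t) = 2.
52t = ln 2 / ln(1 + 0.00176731) ≈ 0.69315/0.00176575 ≈ 392.5516.
t ≈ 7.5491.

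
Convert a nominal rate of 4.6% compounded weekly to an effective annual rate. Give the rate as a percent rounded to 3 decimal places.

EAR = (1 + 4.6%/52)^52 − 1 = (1 + 0.000884615)^52 − 1.
(1 + 0.000884615)^52 ≈ 1.047053, so EAR ≈ 4.70531%.

4.705%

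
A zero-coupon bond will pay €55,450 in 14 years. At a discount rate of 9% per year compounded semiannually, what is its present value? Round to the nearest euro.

€16,168

Periodic rate = 9%/2 = 0.045; 28 periods.
P = 55,450/(1 + 0.045)^28 ≈ 55,450/3.4296999927 ≈ 16,167.5949.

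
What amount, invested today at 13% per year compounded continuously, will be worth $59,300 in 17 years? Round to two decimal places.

$6,505.25

P = A·e^(−rt) = 59,300·e^(−2.21).
e^(−2.21) ≈ 0.10970064852, so P ≈ 6,505.2485.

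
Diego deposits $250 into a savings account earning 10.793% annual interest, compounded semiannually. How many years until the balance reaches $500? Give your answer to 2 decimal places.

We need (1 + 0.053965)^(2t) = 2, so 2t = ln 2 / ln 1.053965 ≈ 13.1879.
t ≈ 13.1879/2 = 6.5940 years.

6.59 years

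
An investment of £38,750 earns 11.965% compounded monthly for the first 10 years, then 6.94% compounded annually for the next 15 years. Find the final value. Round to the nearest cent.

After 10 years at 11.965%: 38,750 × 3.2889695394 ≈ 127,447.5697.
Then 15 years at 6.94%: 127,447.5697 × 2.73591560453 ≈ 348,685.7946.

£348,685.79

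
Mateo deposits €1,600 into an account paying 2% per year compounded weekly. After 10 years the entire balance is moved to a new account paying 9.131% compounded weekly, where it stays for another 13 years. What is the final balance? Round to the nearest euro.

€6,398

Phase 1: 1,600·(1 + 0.02/52)^520 ≈ 1,954.1693.
Phase 2: 1,954.1693·(1 + 0.09131/52)^676 ≈ 6,397.8002.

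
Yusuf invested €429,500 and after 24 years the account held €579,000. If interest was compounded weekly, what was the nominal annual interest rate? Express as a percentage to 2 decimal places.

The 1248-period growth factor is 579,000/429,500 = 1.34808.
r/52 = 1.34808^(1/1248) − 1 ≈ 0.000239356, so r ≈ 52·0.000239356 = 1.24465%.

1.24%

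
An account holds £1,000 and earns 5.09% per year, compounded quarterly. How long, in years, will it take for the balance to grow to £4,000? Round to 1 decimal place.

(1 + 0.012725)^(4t) = 4,000/1,000 = 4.
4t·ln(1 + 0.012725) = ln(4); 4t = 1.3863/0.0126447 ≈ 109.6343.
t ≈ 27.4086 years.

27.4 years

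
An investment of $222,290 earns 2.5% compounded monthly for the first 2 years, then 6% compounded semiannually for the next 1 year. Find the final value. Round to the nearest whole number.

$247,906

After 2 years at 2.5%: 222,290 × 1.05121642002 ≈ 233,674.8980.
Then 1 years at 6%: 233,674.8980 × 1.0609 ≈ 247,905.6993.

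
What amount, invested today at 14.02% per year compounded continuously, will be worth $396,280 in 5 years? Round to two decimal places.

P = A·e^(−rt) = 396,280·e^(−0.701).
e^(−0.701) ≈ 0.496088966698, so P ≈ 196,590.1357.

$196,590.14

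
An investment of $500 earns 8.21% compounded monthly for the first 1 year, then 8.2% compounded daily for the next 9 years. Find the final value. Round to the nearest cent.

After 1 years at 8.21%: 500 × 1.085260906 ≈ 542.6305.
Then 9 years at 8.2%: 542.6305 × 2.091574463 ≈ 1,134.9520.

$1,134.95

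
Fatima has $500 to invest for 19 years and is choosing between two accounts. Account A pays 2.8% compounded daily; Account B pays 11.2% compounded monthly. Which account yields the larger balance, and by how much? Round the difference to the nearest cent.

Account A growth factor: (1 + 0.028/365)^6935 ≈ 1.70229884; balance ≈ 851.1494.
Account B growth factor: (1 + 0.112/12)^228 ≈ 8.315578596; balance ≈ 4,157.7893.
Account B is larger by 3,306.6399.

Account B, by $3,306.64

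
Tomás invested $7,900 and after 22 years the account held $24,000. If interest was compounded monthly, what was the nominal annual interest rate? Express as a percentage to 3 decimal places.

(1 + r/12)^264 = 24,000/7,900 = 3.03797.
1 + r/12 = 3.03797^(1/264) ≈ 1.004218, so r/12 ≈ 0.00421793.
r ≈ 12·0.00421793 = 5.06151%.

5.062%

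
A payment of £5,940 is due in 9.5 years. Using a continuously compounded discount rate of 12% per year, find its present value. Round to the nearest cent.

£1,899.72

P = A·e^(−rt) = 5,940·e^(−1.14).
e^(−1.14) ≈ 0.3198190218, so P ≈ 1,899.7250.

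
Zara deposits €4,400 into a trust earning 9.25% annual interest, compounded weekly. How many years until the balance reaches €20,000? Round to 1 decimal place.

16.4 years

We need (1 + 0.00177885)^(52t) = 4.5455, so 52t = ln 4.5455 / ln 1.001779 ≈ 851.9422.
t ≈ 851.9422/52 = 16.3835 years.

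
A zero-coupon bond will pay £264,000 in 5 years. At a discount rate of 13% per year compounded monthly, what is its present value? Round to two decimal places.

£138,302.69

Periodic rate = 13%/12 = 0.0108333; 60 periods.
P = 264,000/(1 + 0.13/12)^60 ≈ 264,000/1.90885653513 ≈ 138,302.6933.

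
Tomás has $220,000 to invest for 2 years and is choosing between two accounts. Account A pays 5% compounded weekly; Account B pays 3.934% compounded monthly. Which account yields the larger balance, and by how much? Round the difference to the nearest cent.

Account A growth factor: (1 + 0.05/52)^104 ≈ 1.10511782017; balance ≈ 243,125.9204.
Account B growth factor: (1 + 0.03934/12)^24 ≈ 1.0817188584; balance ≈ 237,978.1488.
Account A is larger by 5,147.7716.

Account A, by $5,147.77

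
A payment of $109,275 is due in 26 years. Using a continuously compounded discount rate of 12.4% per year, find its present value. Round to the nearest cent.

$4,348.66

P = A·e^(−rt) = 109,275·e^(−3.224).
e^(−3.224) ≈ 0.0397955572423, so P ≈ 4,348.6595.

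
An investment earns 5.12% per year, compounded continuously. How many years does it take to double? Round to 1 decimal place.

e^(0.0512t) = 2, so 0.0512t = ln 2 ≈ 0.69315.
t ≈ 0.69315/0.0512 ≈ 13.5380.

13.5 years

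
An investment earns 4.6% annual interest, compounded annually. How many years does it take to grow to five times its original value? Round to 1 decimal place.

(1 + 0.046)^t = 5.
t = ln 5 / ln(1 + 0.046) ≈ 1.6094/0.0449734 ≈ 35.7865.

35.8 years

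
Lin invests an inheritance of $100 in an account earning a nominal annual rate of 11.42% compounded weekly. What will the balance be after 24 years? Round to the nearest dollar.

$1,545

Growth factor = (1 + 0.1142/52)^1248 ≈ 15.45287067.
A ≈ 100 × 15.45287067 ≈ 1,545.2871.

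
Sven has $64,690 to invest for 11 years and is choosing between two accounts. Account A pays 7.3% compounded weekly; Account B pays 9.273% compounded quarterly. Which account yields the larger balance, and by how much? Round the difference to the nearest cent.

Account A growth factor: (1 + 0.073/52)^572 ≈ 2.23097092418; balance ≈ 144,321.5091.
Account B growth factor: (1 + 0.0231825)^44 ≈ 2.74117370713; balance ≈ 177,326.5271.
Account B is larger by 33,005.0180.

Account B, by $33,005.02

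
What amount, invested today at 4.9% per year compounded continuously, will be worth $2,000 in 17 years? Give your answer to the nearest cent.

P = A·e^(−rt) = 2,000·e^(−0.833).
e^(−0.833) ≈ 0.4347430987, so P ≈ 869.4862.

$869.49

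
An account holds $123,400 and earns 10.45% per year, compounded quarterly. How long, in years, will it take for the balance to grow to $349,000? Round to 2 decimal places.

10.08 years

We need (1 + 0.026125)^(4t) = 2.8282, so 4t = ln 2.8282 / ln 1.026125 ≈ 40.3124.
t ≈ 40.3124/4 = 10.0781 years.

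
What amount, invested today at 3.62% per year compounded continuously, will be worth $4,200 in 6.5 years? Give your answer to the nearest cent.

P = A·e^(−rt) = 4,200·e^(−0.2353).
e^(−0.2353) ≈ 0.7903337139, so P ≈ 3,319.4016.

$3,319.40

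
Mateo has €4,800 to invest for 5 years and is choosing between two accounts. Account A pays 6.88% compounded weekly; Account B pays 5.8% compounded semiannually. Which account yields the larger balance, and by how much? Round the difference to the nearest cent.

Account A, by €380.80

A: (1 + 0.0688/52)^260 ≈ 1.410257951, so 4,800 × 1.410257951 ≈ 6,769.2382.
B: (1 + 0.029)^10 ≈ 1.330925505, so 4,800 × 1.330925505 ≈ 6,388.4424.
Difference ≈ 380.7957 in favor of A.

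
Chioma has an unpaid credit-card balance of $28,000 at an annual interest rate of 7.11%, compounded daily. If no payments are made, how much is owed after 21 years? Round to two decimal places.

$124,606.29

Growth factor = (1 + 0.0711/365)^7665 ≈ 4.45022472558.
A ≈ 28,000 × 4.45022472558 ≈ 124,606.2923.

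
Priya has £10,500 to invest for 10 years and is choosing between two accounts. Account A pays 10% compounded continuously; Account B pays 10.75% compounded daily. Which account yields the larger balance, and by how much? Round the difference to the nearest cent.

Account A growth factor: e^(0.1·10) = e^1 ≈ 2.7182818285; balance ≈ 28,541.9592.
Account B growth factor: (1 + 0.1075/365)^3650 ≈ 2.9295291964; balance ≈ 30,760.0566.
Account B is larger by 2,218.0974.

Account B, by £2,218.10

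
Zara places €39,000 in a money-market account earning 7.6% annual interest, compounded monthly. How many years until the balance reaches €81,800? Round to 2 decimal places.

9.78 years

(1 + 0.00633333)^(12t) = 81,800/39,000 = 2.0974.
12t·ln(1 + 0.00633333) = ln(2.0974); 12t = 0.74072/0.00631336 ≈ 117.3251.
t ≈ 9.7771 years.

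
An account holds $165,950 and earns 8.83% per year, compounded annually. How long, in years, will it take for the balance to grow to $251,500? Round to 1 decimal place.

(1 + 0.0883)^t = 251,500/165,950 = 1.5155.
t·ln(1 + 0.0883) = ln(1.5155); t = 0.41576/0.0846168 ≈ 4.9134.

4.9 years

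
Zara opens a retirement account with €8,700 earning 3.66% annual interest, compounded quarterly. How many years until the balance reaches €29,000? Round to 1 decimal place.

We need (1 + 0.00915)^(4t) = 3.3333, so 4t = ln 3.3333 / ln 1.00915 ≈ 132.1828.
t ≈ 132.1828/4 = 33.0457 years.

33.0 years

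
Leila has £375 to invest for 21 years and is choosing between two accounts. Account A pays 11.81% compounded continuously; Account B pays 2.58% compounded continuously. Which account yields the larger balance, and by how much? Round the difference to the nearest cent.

Account A, by £3,833.76

Account A growth factor: e^(0.1181·21) = e^2.4801 ≈ 11.9424586; balance ≈ 4,478.4220.
Account B growth factor: e^(0.0258·21) = e^0.5418 ≈ 1.71909846; balance ≈ 644.6619.
Account A is larger by 3,833.7601.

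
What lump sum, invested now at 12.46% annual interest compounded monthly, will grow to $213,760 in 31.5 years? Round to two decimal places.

Periodic rate = 12.46%/12 = 0.0103833; 378 periods.
P = 213,760/(1 + 0.1246/12)^378 ≈ 213,760/49.6333601167 ≈ 4,306.7808.

$4,306.78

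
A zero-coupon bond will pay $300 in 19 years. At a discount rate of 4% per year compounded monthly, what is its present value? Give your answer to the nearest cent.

Growth factor = (1 + 0.04/12)^228 ≈ 2.13557545.
P = 300/2.13557545 ≈ 140.4774.

$140.48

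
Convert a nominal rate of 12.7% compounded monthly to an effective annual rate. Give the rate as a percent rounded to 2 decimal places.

13.47%

One year is 12 periods at 0.0105833 each: (1 + 0.0105833)^12 ≈ 1.13466.
EAR = 1.13466 − 1 ≈ 13.46596%.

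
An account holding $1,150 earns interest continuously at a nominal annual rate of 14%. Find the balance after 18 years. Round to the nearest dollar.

$14,293

A = P·e^(rt) = 1,150·e^(0.14·18) = 1,150·e^2.52.
e^2.52 ≈ 12.428596664, so A ≈ 14,292.8862.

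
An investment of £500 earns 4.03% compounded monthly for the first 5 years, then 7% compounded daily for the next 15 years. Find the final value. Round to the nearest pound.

£1,747

After 5 years at 4.03%: 500 × 1.222823347 ≈ 611.4117.
Then 15 years at 7%: 611.4117 × 2.857363447 ≈ 1,747.0254.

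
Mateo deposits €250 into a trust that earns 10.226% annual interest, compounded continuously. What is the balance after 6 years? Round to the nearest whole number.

€462

A = P·e^(rt) = 250·e^(0.10226·6) = 250·e^0.61356.
e^0.61356 ≈ 1.84699501, so A ≈ 461.7488.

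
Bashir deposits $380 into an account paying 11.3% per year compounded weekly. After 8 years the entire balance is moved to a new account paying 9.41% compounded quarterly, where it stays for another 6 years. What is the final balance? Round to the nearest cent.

After 8 years at 11.3%: 380 × 2.467040342 ≈ 937.4753.
Then 6 years at 9.41%: 937.4753 × 1.747281661 ≈ 1,638.0335.

$1,638.03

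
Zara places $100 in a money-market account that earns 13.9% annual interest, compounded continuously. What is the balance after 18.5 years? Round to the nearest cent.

$1,308.54

A = P·e^(rt) = 100·e^(0.139·18.5) = 100·e^2.5715.
e^2.5715 ≈ 13.08543788, so A ≈ 1,308.5438.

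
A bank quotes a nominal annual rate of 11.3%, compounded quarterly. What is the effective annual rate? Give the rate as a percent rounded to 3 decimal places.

11.788%

EAR = (1 + 11.3%/4)^4 − 1 = (1 + 0.02825)^4 − 1.
(1 + 0.02825)^4 ≈ 1.117879, so EAR ≈ 11.78792%.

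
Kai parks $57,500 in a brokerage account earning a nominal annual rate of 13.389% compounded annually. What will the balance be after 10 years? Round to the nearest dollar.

$202,012

Growth factor = (1 + 0.13389)^10 ≈ 3.5132515928.
A ≈ 57,500 × 3.5132515928 ≈ 202,011.9666.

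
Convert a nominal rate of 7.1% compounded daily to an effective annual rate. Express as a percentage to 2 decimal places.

EAR = (1 + 7.1%/365)^365 − 1 = (1 + 0.000194521)^365 − 1.
(1 + 0.000194521)^365 ≈ 1.073574, so EAR ≈ 7.35738%.

7.36%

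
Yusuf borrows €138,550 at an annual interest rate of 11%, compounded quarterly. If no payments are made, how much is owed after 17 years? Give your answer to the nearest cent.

€876,538.52

Growth factor = (1 + 0.0275)^68 ≈ 6.32651405594.
A ≈ 138,550 × 6.32651405594 ≈ 876,538.5225.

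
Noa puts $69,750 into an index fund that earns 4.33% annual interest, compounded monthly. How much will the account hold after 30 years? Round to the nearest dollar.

$255,081

Growth factor = (1 + 0.0433/12)^360 ≈ 3.6570690112.
A ≈ 69,750 × 3.6570690112 ≈ 255,080.5635.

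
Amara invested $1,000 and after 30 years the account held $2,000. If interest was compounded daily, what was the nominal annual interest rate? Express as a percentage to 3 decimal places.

The 10950-period growth factor is 2,000/1,000 = 2.
r/365 = 2^(1/10950) − 1 ≈ 0.0000633031, so r ≈ 365·0.0000633031 = 2.31056%.

2.311%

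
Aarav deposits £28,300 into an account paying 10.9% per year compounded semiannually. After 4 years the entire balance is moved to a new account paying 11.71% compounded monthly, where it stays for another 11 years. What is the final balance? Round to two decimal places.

Phase 1: 28,300·(1 + 0.0545)^8 ≈ 43,267.2316.
Phase 2: 43,267.2316·(1 + 0.1171/12)^132 ≈ 155,905.6953.

£155,905.70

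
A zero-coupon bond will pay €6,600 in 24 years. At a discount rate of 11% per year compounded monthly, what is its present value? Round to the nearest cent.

Growth factor = (1 + 0.11/12)^288 ≈ 13.84568234.
P = 6,600/13.84568234 ≈ 476.6829.

€476.68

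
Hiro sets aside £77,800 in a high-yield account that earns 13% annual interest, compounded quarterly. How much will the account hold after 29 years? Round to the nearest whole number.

Periodic rate = 13%/4 = 0.0325; periods = 4·29 = 116.
A = 77,800·(1 + 0.0325)^116 ≈ 77,800·40.85516775576 ≈ 3,178,532.0514.

£3,178,532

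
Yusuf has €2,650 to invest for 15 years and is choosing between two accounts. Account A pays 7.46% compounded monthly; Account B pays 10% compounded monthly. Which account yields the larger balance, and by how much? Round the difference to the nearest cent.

Account A growth factor: (1 + 0.0746/12)^180 ≈ 3.051203562; balance ≈ 8,085.6894.
Account B growth factor: (1 + 0.1/12)^180 ≈ 4.4539195517; balance ≈ 11,802.8868.
Account B is larger by 3,717.1974.

Account B, by €3,717.20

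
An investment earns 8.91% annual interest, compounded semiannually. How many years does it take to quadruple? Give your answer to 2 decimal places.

15.90 years

(1 + 0.04455)^(2t) = 4.
2t = ln 4 / ln(1 + 0.04455) ≈ 1.3863/0.0435862 ≈ 31.8058.
t ≈ 15.9029.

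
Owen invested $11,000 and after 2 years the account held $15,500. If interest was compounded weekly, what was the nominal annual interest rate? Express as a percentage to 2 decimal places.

17.18%

The 104-period growth factor is 15,500/11,000 = 1.40909.
r/52 = 1.40909^(1/104) − 1 ≈ 0.00330299, so r ≈ 52·0.00330299 = 17.17554%.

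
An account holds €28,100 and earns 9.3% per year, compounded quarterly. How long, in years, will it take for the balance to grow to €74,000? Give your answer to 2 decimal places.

10.53 years

We need (1 + 0.02325)^(4t) = 2.6335, so 4t = ln 2.6335 / ln 1.02325 ≈ 42.1294.
t ≈ 42.1294/4 = 10.5324 years.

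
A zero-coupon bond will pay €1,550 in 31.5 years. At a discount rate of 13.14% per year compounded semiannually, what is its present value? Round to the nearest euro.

€28

Periodic rate = 13.14%/2 = 0.0657; 63 periods.
P = 1,550/(1 + 0.0657)^63 ≈ 1,550/55.08113034 ≈ 28.1403.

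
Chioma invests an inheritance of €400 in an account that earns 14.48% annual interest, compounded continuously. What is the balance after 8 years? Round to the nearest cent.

€1,273.93

A = P·e^(rt) = 400·e^(0.1448·8) = 400·e^1.1584.
e^1.1584 ≈ 3.184833464, so A ≈ 1,273.9334.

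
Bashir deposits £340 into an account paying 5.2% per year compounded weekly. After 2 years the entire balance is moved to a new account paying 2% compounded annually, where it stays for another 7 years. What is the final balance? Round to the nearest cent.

After 2 years at 5.2%: 340 × 1.1095428 ≈ 377.2446.
Then 7 years at 2%: 377.2446 × 1.14868567 ≈ 433.3354.

£433.34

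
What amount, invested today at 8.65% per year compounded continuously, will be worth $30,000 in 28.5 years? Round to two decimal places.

P = A·e^(−rt) = 30,000·e^(−2.46525).
e^(−2.46525) ≈ 0.084987592817, so P ≈ 2,549.6278.

$2,549.63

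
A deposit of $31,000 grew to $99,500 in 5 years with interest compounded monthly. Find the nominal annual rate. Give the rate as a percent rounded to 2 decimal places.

23.55%

The 60-period growth factor is 99,500/31,000 = 3.20968.
r/12 = 3.20968^(1/60) − 1 ≈ 0.0196263, so r ≈ 12·0.0196263 = 23.55154%.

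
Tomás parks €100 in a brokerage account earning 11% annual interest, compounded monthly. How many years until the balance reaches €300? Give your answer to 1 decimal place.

10.0 years

(1 + 0.00916667)^(12t) = 300/100 = 3.
12t·ln(1 + 0.00916667) = ln(3); 12t = 1.0986/0.00912491 ≈ 120.3971.
t ≈ 10.0331 years.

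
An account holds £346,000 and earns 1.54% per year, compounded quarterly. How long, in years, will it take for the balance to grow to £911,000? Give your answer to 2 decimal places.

62.98 years

We need (1 + 0.00385)^(4t) = 2.6329, so 4t = ln 2.6329 / ln 1.00385 ≈ 251.9394.
t ≈ 251.9394/4 = 62.9848 years.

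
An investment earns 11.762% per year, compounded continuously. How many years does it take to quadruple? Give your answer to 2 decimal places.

e^(0.11762t) = 4, so 0.11762t = ln 4 ≈ 1.3863.
t ≈ 1.3863/0.11762 ≈ 11.7862.

11.79 years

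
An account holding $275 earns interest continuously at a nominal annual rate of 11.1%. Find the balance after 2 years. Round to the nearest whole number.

$343

A = P·e^(rt) = 275·e^(0.111·2) = 275·e^0.222.
e^0.222 ≈ 1.24857138, so A ≈ 343.3571.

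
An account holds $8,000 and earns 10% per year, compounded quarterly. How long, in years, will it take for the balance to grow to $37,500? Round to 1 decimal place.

15.6 years

(1 + 0.025)^(4t) = 37,500/8,000 = 4.6875.
4t·ln(1 + 0.025) = ln(4.6875); 4t = 1.5449/0.0246926 ≈ 62.5652.
t ≈ 15.6413 years.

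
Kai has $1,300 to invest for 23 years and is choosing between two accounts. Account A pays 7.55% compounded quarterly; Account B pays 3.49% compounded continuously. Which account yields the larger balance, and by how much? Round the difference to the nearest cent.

Account A growth factor: (1 + 0.018875)^92 ≈ 5.586288559; balance ≈ 7,262.1751.
Account B growth factor: e^(0.0349·23) = e^0.8027 ≈ 2.231558008; balance ≈ 2,901.0254.
Account A is larger by 4,361.1497.

Account A, by $4,361.15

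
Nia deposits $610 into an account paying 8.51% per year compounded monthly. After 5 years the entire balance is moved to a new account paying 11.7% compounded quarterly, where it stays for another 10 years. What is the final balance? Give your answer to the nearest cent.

Phase 1: 610·(1 + 0.0851/12)^60 ≈ 932.1160.
Phase 2: 932.1160·(1 + 0.02925)^40 ≈ 2,953.2826.

$2,953.28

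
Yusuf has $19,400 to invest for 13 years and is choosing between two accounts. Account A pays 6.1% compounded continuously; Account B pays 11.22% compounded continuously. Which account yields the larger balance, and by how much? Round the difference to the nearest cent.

A: e^(0.061·13) = e^0.793 ≈ 2.2100165407, so 19,400 × 2.2100165407 ≈ 42,874.3209.
B: e^(0.1122·13) = e^1.4586 ≈ 4.2999354029, so 19,400 × 4.2999354029 ≈ 83,418.7468.
Difference ≈ 40,544.4259 in favor of B.

Account B, by $40,544.43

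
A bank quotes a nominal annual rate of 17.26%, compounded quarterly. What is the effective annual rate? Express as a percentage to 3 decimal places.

18.410%

One year is 4 periods at 0.04315 each: (1 + 0.04315)^4 ≈ 1.184096.
EAR = 1.184096 − 1 ≈ 18.40964%.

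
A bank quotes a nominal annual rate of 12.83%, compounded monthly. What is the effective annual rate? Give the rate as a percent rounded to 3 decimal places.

13.612%

EAR = (1 + 12.83%/12)^12 − 1 = (1 + 0.0106917)^12 − 1.
(1 + 0.0106917)^12 ≈ 1.13612, so EAR ≈ 13.61200%.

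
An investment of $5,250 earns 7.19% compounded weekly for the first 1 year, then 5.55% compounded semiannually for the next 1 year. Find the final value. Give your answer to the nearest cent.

Phase 1: 5,250·(1 + 0.0719/52)^52 ≈ 5,641.0962.
Phase 2: 5,641.0962·(1 + 0.02775)^2 ≈ 5,958.5211.

$5,958.52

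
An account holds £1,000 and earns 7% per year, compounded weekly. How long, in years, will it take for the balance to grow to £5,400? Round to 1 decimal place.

24.1 years

We need (1 + 0.00134615)^(52t) = 5.4, so 52t = ln 5.4 / ln 1.001346 ≈ 1253.5965.
t ≈ 1253.5965/52 = 24.1076 years.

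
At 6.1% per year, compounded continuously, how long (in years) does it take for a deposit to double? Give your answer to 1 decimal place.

e^(0.061t) = 2, so 0.061t = ln 2 ≈ 0.69315.
t ≈ 0.69315/0.061 ≈ 11.3631.

11.4 years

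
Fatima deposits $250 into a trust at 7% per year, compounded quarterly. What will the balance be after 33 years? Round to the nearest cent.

Growth factor = (1 + 0.0175)^132 ≈ 9.875137751.
A ≈ 250 × 9.875137751 ≈ 2,468.7844.

$2,468.78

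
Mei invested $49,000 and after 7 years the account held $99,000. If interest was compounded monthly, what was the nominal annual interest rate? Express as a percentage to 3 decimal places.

The 84-period growth factor is 99,000/49,000 = 2.02041.
r/12 = 2.02041^(1/84) − 1 ≈ 0.00840776, so r ≈ 12·0.00840776 = 10.08931%.

10.089%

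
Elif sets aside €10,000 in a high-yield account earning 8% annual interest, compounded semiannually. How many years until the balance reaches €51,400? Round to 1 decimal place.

(1 + 0.04)^(2t) = 51,400/10,000 = 5.14.
2t·ln(1 + 0.04) = ln(5.14); 2t = 1.6371/0.0392207 ≈ 41.7395.
t ≈ 20.8698 years.

20.9 years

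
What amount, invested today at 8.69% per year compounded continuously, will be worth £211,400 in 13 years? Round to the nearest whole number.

£68,310

P = A·e^(−rt) = 211,400·e^(−1.1297).
e^(−1.1297) ≈ 0.323130180937, so P ≈ 68,309.7203.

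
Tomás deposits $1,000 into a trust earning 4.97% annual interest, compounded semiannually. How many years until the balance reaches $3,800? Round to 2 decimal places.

27.19 years

We need (1 + 0.02485)^(2t) = 3.8, so 2t = ln 3.8 / ln 1.02485 ≈ 54.3871.
t ≈ 54.3871/2 = 27.1936 years.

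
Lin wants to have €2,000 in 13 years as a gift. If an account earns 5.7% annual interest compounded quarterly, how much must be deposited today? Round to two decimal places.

€958.27

Periodic rate = 5.7%/4 = 0.01425; 52 periods.
P = 2,000/(1 + 0.01425)^52 ≈ 2,000/2.087088435 ≈ 958.2728.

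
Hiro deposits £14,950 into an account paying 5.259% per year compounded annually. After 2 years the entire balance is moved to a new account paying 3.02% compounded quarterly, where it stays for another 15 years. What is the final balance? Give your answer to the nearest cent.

£26,010.94

After 2 years at 5.259%: 14,950 × 1.1079457081 ≈ 16,563.7883.
Then 15 years at 3.02%: 16,563.7883 × 1.5703499364 ≈ 26,010.9440.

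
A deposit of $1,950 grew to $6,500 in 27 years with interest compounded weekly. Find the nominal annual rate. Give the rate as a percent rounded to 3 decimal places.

4.461%

The 1404-period growth factor is 6,500/1,950 = 3.33333.
r/52 = 3.33333^(1/1404) − 1 ≈ 0.000857898, so r ≈ 52·0.000857898 = 4.46107%.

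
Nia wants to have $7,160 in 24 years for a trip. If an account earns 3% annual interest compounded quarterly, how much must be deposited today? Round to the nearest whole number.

Periodic rate = 3%/4 = 0.0075; 96 periods.
P = 7,160/(1 + 0.0075)^96 ≈ 7,160/2.048921228 ≈ 3,494.5218.

$3,495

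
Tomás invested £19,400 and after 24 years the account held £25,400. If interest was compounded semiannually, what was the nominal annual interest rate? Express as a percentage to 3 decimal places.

(1 + r/2)^48 = 25,400/19,400 = 1.30928.
1 + r/2 = 1.30928^(1/48) ≈ 1.00563, so r/2 ≈ 0.00562987.
r ≈ 2·0.00562987 = 1.12597%.

1.126%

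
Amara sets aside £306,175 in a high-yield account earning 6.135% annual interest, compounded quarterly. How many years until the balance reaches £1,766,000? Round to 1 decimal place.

28.8 years

We need (1 + 0.0153375)^(4t) = 5.7679, so 4t = ln 5.7679 / ln 1.015338 ≈ 115.1243.
t ≈ 115.1243/4 = 28.7811 years.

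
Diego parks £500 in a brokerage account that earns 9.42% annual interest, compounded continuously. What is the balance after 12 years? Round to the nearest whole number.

£1,548

A = P·e^(rt) = 500·e^(0.0942·12) = 500·e^1.1304.
e^1.1304 ≈ 3.09689501, so A ≈ 1,548.4475.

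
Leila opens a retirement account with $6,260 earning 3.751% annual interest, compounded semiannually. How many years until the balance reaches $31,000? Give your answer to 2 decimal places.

We need (1 + 0.018755)^(2t) = 4.9521, so 2t = ln 4.9521 / ln 1.018755 ≈ 86.0977.
t ≈ 86.0977/2 = 43.0489 years.

43.05 years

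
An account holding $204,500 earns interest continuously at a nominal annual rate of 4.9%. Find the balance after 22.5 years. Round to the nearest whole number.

A = P·e^(rt) = 204,500·e^(0.049·22.5) = 204,500·e^1.1025.
e^1.1025 ≈ 3.01168583485, so A ≈ 615,889.7532.

$615,890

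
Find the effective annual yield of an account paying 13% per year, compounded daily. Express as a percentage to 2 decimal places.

13.88%

EAR = (1 + 13%/365)^365 − 1 = (1 + 0.000356164)^365 − 1.
(1 + 0.000356164)^365 ≈ 1.138802, so EAR ≈ 13.88020%.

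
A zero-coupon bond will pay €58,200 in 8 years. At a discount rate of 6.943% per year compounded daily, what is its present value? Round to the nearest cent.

€33,398.07

Growth factor = (1 + 0.06943/365)^2920 ≈ 1.7426155584.
P = 58,200/1.7426155584 ≈ 33,398.0721.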